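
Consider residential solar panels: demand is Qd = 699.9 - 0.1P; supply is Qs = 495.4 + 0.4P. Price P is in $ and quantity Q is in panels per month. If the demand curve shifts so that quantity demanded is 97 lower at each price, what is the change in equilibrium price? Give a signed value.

ΔP = -194

The market clears where 699.9 - 0.1P = 495.4 + 0.4P. Rearranging, 0.5P = 204.5, hence P* = 409.
Plugging P* into demand: Q* = 699.9 - 0.1(409) = 659.
After the shift, demand is Qd = 602.9 - 0.1P.
The new intersection has 107.5 = 0.5P, i.e. P = 215, Q = 581.4.
ΔP = 215 - 409 = -194.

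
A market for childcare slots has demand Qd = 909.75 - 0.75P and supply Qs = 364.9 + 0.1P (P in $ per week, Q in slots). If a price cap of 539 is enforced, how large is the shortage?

At P = 539: Qd = 505.5 and Qs = 418.8.
Shortage = Qd - Qs = 505.5 - 418.8 = 86.7.

Shortage = 86.7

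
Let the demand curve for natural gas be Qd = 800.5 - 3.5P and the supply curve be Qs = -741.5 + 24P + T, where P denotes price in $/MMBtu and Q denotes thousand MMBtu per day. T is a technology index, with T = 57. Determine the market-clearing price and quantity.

P* = 54, Q* = 611.5

With T = 57, supply is Qs = -684.5 + 24P.
Set Qd = Qs: 800.5 - 3.5P = -684.5 + 24P, so 1485 = 27.5P and P* = 54.
Then Q* = 800.5 - 3.5(54) = 611.5.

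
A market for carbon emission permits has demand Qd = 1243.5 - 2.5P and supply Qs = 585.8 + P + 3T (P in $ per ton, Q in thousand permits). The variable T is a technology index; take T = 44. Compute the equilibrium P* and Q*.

With T = 44, supply is Qs = 717.8 + P.
Equating demand and supply, 1243.5 - 2.5P = 717.8 + P gives 3.5P = 525.7, so P* = 150.2.
Plugging P* into demand: Q* = 1243.5 - 2.5(150.2) = 868.

P* = 150.2, Q* = 868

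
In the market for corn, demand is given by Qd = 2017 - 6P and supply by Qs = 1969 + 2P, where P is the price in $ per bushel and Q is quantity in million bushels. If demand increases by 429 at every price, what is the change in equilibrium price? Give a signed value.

The market clears where 2017 - 6P = 1969 + 2P. Rearranging, 8P = 48, hence P* = 6.
Plugging P* into demand: Q* = 2017 - 6(6) = 1981.
After the shift, demand is Qd = 2446 - 6P.
Re-solving, 8P = 477 gives P = 59.625 and Q = 2088.25.
ΔP = 59.625 - 6 = 53.625.

ΔP = 53.625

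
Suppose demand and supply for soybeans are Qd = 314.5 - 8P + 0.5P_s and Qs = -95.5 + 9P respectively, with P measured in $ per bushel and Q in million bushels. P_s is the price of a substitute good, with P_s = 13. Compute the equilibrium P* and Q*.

With P_s = 13, demand is Qd = 321 - 8P.
Equating demand and supply, 321 - 8P = -95.5 + 9P gives 17P = 416.5, so P* = 24.5.
From the demand curve, Q* = 321 - 8(24.5) = 125.

P* = 24.5, Q* = 125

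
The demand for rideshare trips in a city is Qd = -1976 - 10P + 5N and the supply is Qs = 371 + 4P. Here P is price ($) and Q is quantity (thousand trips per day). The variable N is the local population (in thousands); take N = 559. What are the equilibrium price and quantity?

P* = 32, Q* = 499

With N = 559, demand is Qd = 819 - 10P.
The market clears where 819 - 10P = 371 + 4P. Rearranging, 14P = 448, hence P* = 32.
Substitute back: Q* = 819 - 10(32) = 499.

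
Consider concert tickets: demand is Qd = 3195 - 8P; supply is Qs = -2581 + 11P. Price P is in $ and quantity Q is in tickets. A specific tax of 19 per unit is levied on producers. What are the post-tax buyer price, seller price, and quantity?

The tax drives a wedge P_b - P_s = 19. Substituting P_s = P_b - 19 into supply: Qs = -2790 + 11P_b.
Set Qd = Qs: 3195 - 8P_b = -2790 + 11P_b, so 5985 = 19P_b and P_b = 315.
So P_s = 296 and the quantity traded is Q = 3195 - 8(315) = 675.

P_b = 315, P_s = 296, Q = 675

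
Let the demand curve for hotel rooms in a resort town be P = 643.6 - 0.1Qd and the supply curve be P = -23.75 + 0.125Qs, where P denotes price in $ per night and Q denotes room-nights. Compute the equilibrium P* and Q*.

Rewriting in direct form: Qd = 6436 - 10P and Qs = 190 + 8P.
Equating demand and supply, 6436 - 10P = 190 + 8P gives 18P = 6246, so P* = 347.
Then Q* = 6436 - 10(347) = 2966.

P* = 347, Q* = 2966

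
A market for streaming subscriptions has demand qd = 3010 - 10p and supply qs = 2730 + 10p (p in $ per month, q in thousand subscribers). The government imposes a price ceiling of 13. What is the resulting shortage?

Shortage = 20

With p fixed at 13, quantity demanded is 2880 and quantity supplied is 2860.
Shortage = qd - qs = 2880 - 2860 = 20.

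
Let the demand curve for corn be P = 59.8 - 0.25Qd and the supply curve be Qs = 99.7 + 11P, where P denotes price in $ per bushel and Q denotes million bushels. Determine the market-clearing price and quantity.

P* = 9.3, Q* = 202

In direct form, Qd = 239.2 - 4P.
At equilibrium Qd = Qs, so 239.2 - 4P = 99.7 + 11P; collecting terms, 139.5 = 15P and P* = 9.3.
From the demand curve, Q* = 239.2 - 4(9.3) = 202.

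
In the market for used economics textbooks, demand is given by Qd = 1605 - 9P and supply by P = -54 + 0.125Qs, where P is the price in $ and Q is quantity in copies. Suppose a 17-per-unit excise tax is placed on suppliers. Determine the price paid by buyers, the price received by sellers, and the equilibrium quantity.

Inverting to quantity form: Qs = 432 + 8P.
Suppliers keep P_s = P_b - 17 per unit, so supply in terms of the buyer price is Qs = 296 + 8P_b.
Equate demand and the shifted supply: 1605 - 9P_b = 296 + 8P_b, giving 17P_b = 1309, so P_b = 77.
Then P_s = 77 - 17 = 60 and Q = 1605 - 9(77) = 912.

P_b = 77, P_s = 60, Q = 912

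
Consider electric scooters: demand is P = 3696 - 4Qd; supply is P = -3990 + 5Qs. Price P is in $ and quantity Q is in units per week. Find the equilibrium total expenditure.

Total expenditure = 239120

Rewriting in direct form: Qd = 924 - 0.25P and Qs = 798 + 0.2P.
The market clears where 924 - 0.25P = 798 + 0.2P. Rearranging, 0.45P = 126, hence P* = 280.
Plugging P* into demand: Q* = 924 - 0.25(280) = 854.
Total expenditure = P* × Q* = 280 × 854 = 239120.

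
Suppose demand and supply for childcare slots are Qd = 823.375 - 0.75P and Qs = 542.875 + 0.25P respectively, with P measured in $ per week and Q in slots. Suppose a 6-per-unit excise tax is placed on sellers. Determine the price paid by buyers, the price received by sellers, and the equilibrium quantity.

The tax drives a wedge P_b - P_s = 6. Substituting P_s = P_b - 6 into supply: Qs = 541.375 + 0.25P_b.
Set Qd = Qs: 823.375 - 0.75P_b = 541.375 + 0.25P_b, so 282 = P_b and P_b = 282.
Then P_s = 282 - 6 = 276 and Q = 823.375 - 0.75(282) = 611.875.

P_b = 282, P_s = 276, Q = 611.875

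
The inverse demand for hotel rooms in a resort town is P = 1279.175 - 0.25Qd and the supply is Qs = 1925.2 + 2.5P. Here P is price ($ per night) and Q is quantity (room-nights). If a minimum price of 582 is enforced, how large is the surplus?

Surplus = 591.5

Inverting to quantity form: Qd = 5116.7 - 4P.
With P fixed at 582, quantity demanded is 2788.7 and quantity supplied is 3380.2.
Surplus = Qs - Qd = 3380.2 - 2788.7 = 591.5.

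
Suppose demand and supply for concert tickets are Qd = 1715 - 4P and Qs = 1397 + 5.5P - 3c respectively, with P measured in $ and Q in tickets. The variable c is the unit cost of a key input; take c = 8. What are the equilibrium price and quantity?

With c = 8, supply is Qs = 1373 + 5.5P.
Equating demand and supply, 1715 - 4P = 1373 + 5.5P gives 9.5P = 342, so P* = 36.
Then Q* = 1715 - 4(36) = 1571.

P* = 36, Q* = 1571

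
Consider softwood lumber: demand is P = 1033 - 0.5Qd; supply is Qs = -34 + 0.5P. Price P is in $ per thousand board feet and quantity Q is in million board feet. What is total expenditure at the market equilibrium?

Rewriting in direct form: Qd = 2066 - 2P.
Set Qd = Qs: 2066 - 2P = -34 + 0.5P, so 2100 = 2.5P and P* = 840.
Substitute back: Q* = 2066 - 2(840) = 386.
Total expenditure = P* × Q* = 840 × 386 = 324240.

Total expenditure = 324240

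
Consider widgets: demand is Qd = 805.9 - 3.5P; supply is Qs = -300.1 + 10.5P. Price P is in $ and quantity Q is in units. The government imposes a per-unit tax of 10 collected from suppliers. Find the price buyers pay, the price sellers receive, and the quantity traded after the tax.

P_b = 86.5, P_s = 76.5, Q = 503.15

The tax drives a wedge P_b - P_s = 10. Substituting P_s = P_b - 10 into supply: Qs = -405.1 + 10.5P_b.
Equate demand and the shifted supply: 805.9 - 3.5P_b = -405.1 + 10.5P_b, giving 14P_b = 1211, so P_b = 86.5.
So P_s = 76.5 and the quantity traded is Q = 805.9 - 3.5(86.5) = 503.15.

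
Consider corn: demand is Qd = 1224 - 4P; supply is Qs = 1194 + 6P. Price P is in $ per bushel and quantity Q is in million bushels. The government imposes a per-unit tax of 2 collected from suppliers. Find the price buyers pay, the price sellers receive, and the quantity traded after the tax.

Suppliers keep P_s = P_b - 2 per unit, so supply in terms of the buyer price is Qs = 1182 + 6P_b.
Market clearing requires 1224 - 4P_b = 1182 + 6P_b; hence 42 = 10P_b and P_b = 4.2.
So P_s = 2.2 and the quantity traded is Q = 1224 - 4(4.2) = 1207.2.

P_b = 4.2, P_s = 2.2, Q = 1207.2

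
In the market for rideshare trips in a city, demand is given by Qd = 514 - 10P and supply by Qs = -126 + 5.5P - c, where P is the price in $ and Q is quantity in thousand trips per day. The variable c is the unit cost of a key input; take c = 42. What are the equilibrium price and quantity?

P* = 44, Q* = 74

With c = 42, supply is Qs = -168 + 5.5P.
The market clears where 514 - 10P = -168 + 5.5P. Rearranging, 15.5P = 682, hence P* = 44.
Substitute back: Q* = 514 - 10(44) = 74.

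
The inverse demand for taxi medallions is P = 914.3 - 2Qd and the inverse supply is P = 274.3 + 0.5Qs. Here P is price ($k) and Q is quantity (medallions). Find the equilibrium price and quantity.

Inverting to quantity form: Qd = 457.15 - 0.5P and Qs = -548.6 + 2P.
Equating demand and supply, 457.15 - 0.5P = -548.6 + 2P gives 2.5P = 1005.75, so P* = 402.3.
Plugging P* into demand: Q* = 457.15 - 0.5(402.3) = 256.

P* = 402.3, Q* = 256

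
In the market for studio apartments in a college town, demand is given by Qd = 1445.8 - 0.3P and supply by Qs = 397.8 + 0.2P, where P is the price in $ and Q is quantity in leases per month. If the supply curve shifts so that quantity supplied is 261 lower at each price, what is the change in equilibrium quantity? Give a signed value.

ΔQ = -156.6

Equating demand and supply, 1445.8 - 0.3P = 397.8 + 0.2P gives 0.5P = 1048, so P* = 2096.
Substitute back: Q* = 1445.8 - 0.3(2096) = 817.
After the shift, supply is Qs = 136.8 + 0.2P.
New equilibrium: 1309 = 0.5P, so P = 2618 and Q = 660.4.
ΔQ = 660.4 - 817 = -156.6.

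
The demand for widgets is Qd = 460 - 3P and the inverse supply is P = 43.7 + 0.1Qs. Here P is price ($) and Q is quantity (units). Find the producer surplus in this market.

Producer surplus = 3200.45

Rewriting in direct form: Qs = -437 + 10P.
The market clears where 460 - 3P = -437 + 10P. Rearranging, 13P = 897, hence P* = 69.
Then Q* = 460 - 3(69) = 253.
Supply choke price (Qs = 0): P = 43.7. Producer surplus = ½ × (69 - 43.7) × 253 = 3200.45.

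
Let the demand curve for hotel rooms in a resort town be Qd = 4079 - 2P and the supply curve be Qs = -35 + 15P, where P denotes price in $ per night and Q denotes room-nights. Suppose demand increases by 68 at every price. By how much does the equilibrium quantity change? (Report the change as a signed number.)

ΔQ = 60

Equating demand and supply, 4079 - 2P = -35 + 15P gives 17P = 4114, so P* = 242.
Then Q* = 4079 - 2(242) = 3595.
After the shift, demand is Qd = 4147 - 2P.
The new intersection has 4182 = 17P, i.e. P = 246, Q = 3655.
ΔQ = 3655 - 3595 = 60.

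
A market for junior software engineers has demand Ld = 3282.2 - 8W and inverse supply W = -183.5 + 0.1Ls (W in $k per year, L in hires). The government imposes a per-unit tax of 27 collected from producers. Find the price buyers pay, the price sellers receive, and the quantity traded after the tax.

W_b = 95.4, W_s = 68.4, L = 2519

Rewriting in direct form: Ls = 1835 + 10W.
Producers keep W_s = W_b - 27 per unit, so supply in terms of the buyer price is Ls = 1565 + 10W_b.
Market clearing requires 3282.2 - 8W_b = 1565 + 10W_b; hence 1717.2 = 18W_b and W_b = 95.4.
So W_s = 68.4 and the quantity traded is L = 3282.2 - 8(95.4) = 2519.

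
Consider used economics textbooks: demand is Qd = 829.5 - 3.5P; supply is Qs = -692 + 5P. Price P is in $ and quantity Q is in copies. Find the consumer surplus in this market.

The market clears where 829.5 - 3.5P = -692 + 5P. Rearranging, 8.5P = 1521.5, hence P* = 179.
Then Q* = 829.5 - 3.5(179) = 203.
Demand choke price (Qd = 0): P = 829.5/3.5 = 237. Consumer surplus = ½ × (237 - 179) × 203 = 5887.

Consumer surplus = 5887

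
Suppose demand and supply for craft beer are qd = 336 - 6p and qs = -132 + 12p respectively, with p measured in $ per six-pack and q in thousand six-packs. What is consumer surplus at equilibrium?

Equating demand and supply, 336 - 6p = -132 + 12p gives 18p = 468, so p* = 26.
Then q* = 336 - 6(26) = 180.
Demand choke price (qd = 0): p = 336/6 = 56. Consumer surplus = ½ × (56 - 26) × 180 = 2700.

Consumer surplus = 2700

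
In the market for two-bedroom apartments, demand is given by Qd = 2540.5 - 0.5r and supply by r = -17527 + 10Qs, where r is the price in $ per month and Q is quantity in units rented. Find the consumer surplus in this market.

Consumer surplus = 3549456

Inverting to quantity form: Qs = 1752.7 + 0.1r.
At equilibrium Qd = Qs, so 2540.5 - 0.5r = 1752.7 + 0.1r; collecting terms, 787.8 = 0.6r and r* = 1313.
Then Q* = 2540.5 - 0.5(1313) = 1884.
Demand choke price (Qd = 0): r = 2540.5/0.5 = 5081. Consumer surplus = ½ × (5081 - 1313) × 1884 = 3549456.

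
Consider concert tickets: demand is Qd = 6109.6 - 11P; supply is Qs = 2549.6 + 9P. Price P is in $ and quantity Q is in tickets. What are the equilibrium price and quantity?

P* = 178, Q* = 4151.6

At equilibrium Qd = Qs, so 6109.6 - 11P = 2549.6 + 9P; collecting terms, 3560 = 20P and P* = 178.
From the demand curve, Q* = 6109.6 - 11(178) = 4151.6.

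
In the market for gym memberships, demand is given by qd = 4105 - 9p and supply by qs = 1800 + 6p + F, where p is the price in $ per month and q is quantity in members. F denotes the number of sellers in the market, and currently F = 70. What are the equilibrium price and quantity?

With F = 70, supply is qs = 1870 + 6p.
Equating demand and supply, 4105 - 9p = 1870 + 6p gives 15p = 2235, so p* = 149.
Then q* = 4105 - 9(149) = 2764.

p* = 149, q* = 2764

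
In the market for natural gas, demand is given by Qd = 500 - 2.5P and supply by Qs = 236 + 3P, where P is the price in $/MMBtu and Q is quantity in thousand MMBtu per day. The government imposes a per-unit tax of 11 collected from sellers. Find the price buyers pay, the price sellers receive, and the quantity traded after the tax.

Sellers keep P_s = P_b - 11 per unit, so supply in terms of the buyer price is Qs = 203 + 3P_b.
Market clearing requires 500 - 2.5P_b = 203 + 3P_b; hence 297 = 5.5P_b and P_b = 54.
So P_s = 43 and the quantity traded is Q = 500 - 2.5(54) = 365.

P_b = 54, P_s = 43, Q = 365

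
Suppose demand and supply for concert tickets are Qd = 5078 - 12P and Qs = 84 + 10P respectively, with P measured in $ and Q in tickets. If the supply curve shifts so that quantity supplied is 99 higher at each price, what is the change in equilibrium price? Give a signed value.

Equating demand and supply, 5078 - 12P = 84 + 10P gives 22P = 4994, so P* = 227.
Plugging P* into demand: Q* = 5078 - 12(227) = 2354.
After the shift, supply is Qs = 183 + 10P.
Re-solving, 22P = 4895 gives P = 222.5 and Q = 2408.
ΔP = 222.5 - 227 = -4.5.

ΔP = -4.5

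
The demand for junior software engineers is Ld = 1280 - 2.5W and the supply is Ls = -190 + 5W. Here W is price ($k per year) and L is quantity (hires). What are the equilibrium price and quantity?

Equating demand and supply, 1280 - 2.5W = -190 + 5W gives 7.5W = 1470, so W* = 196.
Substitute back: L* = 1280 - 2.5(196) = 790.

W* = 196, L* = 790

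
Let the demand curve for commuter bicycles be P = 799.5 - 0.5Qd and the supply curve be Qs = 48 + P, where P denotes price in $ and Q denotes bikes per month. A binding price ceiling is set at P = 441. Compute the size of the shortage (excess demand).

Inverting to quantity form: Qd = 1599 - 2P.
Evaluating both curves at the ceiling price 441 gives Qd = 717, Qs = 489.
Shortage = Qd - Qs = 717 - 489 = 228.

Shortage = 228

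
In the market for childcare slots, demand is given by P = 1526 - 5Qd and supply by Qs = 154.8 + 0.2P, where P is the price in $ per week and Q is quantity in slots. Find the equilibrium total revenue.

Solving each curve for Q: Qd = 305.2 - 0.2P.
Equating demand and supply, 305.2 - 0.2P = 154.8 + 0.2P gives 0.4P = 150.4, so P* = 376.
From the demand curve, Q* = 305.2 - 0.2(376) = 230.
Total revenue = P* × Q* = 376 × 230 = 86480.

Total revenue = 86480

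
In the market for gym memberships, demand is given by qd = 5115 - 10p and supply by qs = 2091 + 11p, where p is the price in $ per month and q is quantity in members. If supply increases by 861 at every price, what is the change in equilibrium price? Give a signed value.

Δp = -41

Set qd = qs: 5115 - 10p = 2091 + 11p, so 3024 = 21p and p* = 144.
From the demand curve, q* = 5115 - 10(144) = 3675.
After the shift, supply is qs = 2952 + 11p.
The new intersection has 2163 = 21p, i.e. p = 103, q = 4085.
Δp = 103 - 144 = -41.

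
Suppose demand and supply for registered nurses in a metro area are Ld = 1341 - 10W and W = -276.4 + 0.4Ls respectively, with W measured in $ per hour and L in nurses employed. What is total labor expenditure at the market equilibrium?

Solving each curve for L: Ls = 691 + 2.5W.
The market clears where 1341 - 10W = 691 + 2.5W. Rearranging, 12.5W = 650, hence W* = 52.
Plugging W* into demand: L* = 1341 - 10(52) = 821.
Total labor expenditure = W* × L* = 52 × 821 = 42692.

Total labor expenditure = 42692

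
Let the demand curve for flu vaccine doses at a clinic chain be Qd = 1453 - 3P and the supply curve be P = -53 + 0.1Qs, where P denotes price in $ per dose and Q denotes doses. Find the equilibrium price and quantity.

Rewriting in direct form: Qs = 530 + 10P.
At equilibrium Qd = Qs, so 1453 - 3P = 530 + 10P; collecting terms, 923 = 13P and P* = 71.
Then Q* = 1453 - 3(71) = 1240.

P* = 71, Q* = 1240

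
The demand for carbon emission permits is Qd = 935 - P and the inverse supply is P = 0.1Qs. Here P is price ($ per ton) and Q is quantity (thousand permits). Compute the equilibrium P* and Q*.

P* = 85, Q* = 850

Rewriting in direct form: Qs = 10P.
At equilibrium Qd = Qs, so 935 - P = 10P; collecting terms, 935 = 11P and P* = 85.
From the demand curve, Q* = 935 - 85 = 850.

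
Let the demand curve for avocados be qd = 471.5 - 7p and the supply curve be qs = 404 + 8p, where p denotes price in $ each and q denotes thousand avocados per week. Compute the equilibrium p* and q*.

p* = 4.5, q* = 440

Set qd = qs: 471.5 - 7p = 404 + 8p, so 67.5 = 15p and p* = 4.5.
From the demand curve, q* = 471.5 - 7(4.5) = 440.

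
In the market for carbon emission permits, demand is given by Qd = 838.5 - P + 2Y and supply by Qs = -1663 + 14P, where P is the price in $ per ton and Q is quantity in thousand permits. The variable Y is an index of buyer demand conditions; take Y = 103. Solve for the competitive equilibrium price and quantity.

P* = 180.5, Q* = 864

With Y = 103, demand is Qd = 1044.5 - P.
At equilibrium Qd = Qs, so 1044.5 - P = -1663 + 14P; collecting terms, 2707.5 = 15P and P* = 180.5.
From the demand curve, Q* = 1044.5 - 180.5 = 864.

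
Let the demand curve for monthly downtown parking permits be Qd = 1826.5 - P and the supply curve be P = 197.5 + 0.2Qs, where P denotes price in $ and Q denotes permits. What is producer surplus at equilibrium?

Producer surplus = 184280.625

Inverting to quantity form: Qs = -987.5 + 5P.
Set Qd = Qs: 1826.5 - P = -987.5 + 5P, so 2814 = 6P and P* = 469.
Substitute back: Q* = 1826.5 - 469 = 1357.5.
Supply choke price (Qs = 0): P = 197.5. Producer surplus = ½ × (469 - 197.5) × 1357.5 = 184280.625.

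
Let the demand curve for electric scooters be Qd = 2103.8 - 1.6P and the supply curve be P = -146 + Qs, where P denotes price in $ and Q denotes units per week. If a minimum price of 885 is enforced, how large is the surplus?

Surplus = 343.2

In direct form, Qs = 146 + P.
At P = 885: Qd = 687.8 and Qs = 1031.
Surplus = Qs - Qd = 1031 - 687.8 = 343.2.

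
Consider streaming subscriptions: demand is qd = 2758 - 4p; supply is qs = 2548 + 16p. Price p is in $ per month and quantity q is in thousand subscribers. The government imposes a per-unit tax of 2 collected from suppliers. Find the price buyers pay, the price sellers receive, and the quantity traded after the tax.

Suppliers keep p_s = p_b - 2 per unit, so supply in terms of the buyer price is qs = 2516 + 16p_b.
Equate demand and the shifted supply: 2758 - 4p_b = 2516 + 16p_b, giving 20p_b = 242, so p_b = 12.1.
So p_s = 10.1 and the quantity traded is q = 2758 - 4(12.1) = 2709.6.

p_b = 12.1, p_s = 10.1, q = 2709.6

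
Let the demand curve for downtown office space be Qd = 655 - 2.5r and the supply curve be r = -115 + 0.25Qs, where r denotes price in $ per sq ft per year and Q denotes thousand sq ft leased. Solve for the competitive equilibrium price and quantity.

r* = 30, Q* = 580

Inverting to quantity form: Qs = 460 + 4r.
Set Qd = Qs: 655 - 2.5r = 460 + 4r, so 195 = 6.5r and r* = 30.
Then Q* = 655 - 2.5(30) = 580.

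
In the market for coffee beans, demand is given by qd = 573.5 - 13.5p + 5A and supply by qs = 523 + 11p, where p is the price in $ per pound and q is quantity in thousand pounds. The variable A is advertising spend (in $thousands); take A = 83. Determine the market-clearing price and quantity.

With A = 83, demand is qd = 988.5 - 13.5p.
The market clears where 988.5 - 13.5p = 523 + 11p. Rearranging, 24.5p = 465.5, hence p* = 19.
From the demand curve, q* = 988.5 - 13.5(19) = 732.

p* = 19, q* = 732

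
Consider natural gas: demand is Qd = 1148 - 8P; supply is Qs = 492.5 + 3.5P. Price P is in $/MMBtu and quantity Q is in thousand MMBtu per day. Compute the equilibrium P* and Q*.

Equating demand and supply, 1148 - 8P = 492.5 + 3.5P gives 11.5P = 655.5, so P* = 57.
From the demand curve, Q* = 1148 - 8(57) = 692.

P* = 57, Q* = 692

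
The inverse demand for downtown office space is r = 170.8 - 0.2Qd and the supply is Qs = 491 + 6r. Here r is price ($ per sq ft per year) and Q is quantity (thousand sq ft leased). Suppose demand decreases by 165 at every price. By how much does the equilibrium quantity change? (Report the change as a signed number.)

In direct form, Qd = 854 - 5r.
Equating demand and supply, 854 - 5r = 491 + 6r gives 11r = 363, so r* = 33.
Plugging r* into demand: Q* = 854 - 5(33) = 689.
After the shift, demand is Qd = 689 - 5r.
The new intersection has 198 = 11r, i.e. r = 18, Q = 599.
ΔQ = 599 - 689 = -90.

ΔQ = -90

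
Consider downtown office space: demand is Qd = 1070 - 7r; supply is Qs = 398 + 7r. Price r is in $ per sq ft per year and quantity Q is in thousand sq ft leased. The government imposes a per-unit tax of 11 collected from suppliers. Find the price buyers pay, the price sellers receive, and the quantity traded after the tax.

r_b = 53.5, r_s = 42.5, Q = 695.5

The tax drives a wedge r_b - r_s = 11. Substituting r_s = r_b - 11 into supply: Qs = 321 + 7r_b.
Set Qd = Qs: 1070 - 7r_b = 321 + 7r_b, so 749 = 14r_b and r_b = 53.5.
So r_s = 42.5 and the quantity traded is Q = 1070 - 7(53.5) = 695.5.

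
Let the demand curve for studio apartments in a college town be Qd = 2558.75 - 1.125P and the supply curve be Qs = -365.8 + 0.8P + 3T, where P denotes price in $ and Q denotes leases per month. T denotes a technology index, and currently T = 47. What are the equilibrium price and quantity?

With T = 47, supply is Qs = -224.8 + 0.8P.
Set Qd = Qs: 2558.75 - 1.125P = -224.8 + 0.8P, so 2783.55 = 1.925P and P* = 1446.
Substitute back: Q* = 2558.75 - 1.125(1446) = 932.

P* = 1446, Q* = 932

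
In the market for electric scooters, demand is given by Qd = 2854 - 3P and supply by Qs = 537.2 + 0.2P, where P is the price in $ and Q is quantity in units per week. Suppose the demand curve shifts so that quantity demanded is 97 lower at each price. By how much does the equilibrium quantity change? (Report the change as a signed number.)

ΔQ = -6.0625

The market clears where 2854 - 3P = 537.2 + 0.2P. Rearranging, 3.2P = 2316.8, hence P* = 724.
Then Q* = 2854 - 3(724) = 682.
After the shift, demand is Qd = 2757 - 3P.
Re-solving, 3.2P = 2219.8 gives P = 693.6875 and Q = 675.9375.
ΔQ = 675.9375 - 682 = -6.0625.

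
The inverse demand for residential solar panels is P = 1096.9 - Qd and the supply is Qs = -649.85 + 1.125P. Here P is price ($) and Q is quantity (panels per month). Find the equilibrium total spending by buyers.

Rewriting in direct form: Qd = 1096.9 - P.
Equating demand and supply, 1096.9 - P = -649.85 + 1.125P gives 2.125P = 1746.75, so P* = 822.
Plugging P* into demand: Q* = 1096.9 - 822 = 274.9.
Total spending by buyers = P* × Q* = 822 × 274.9 = 225967.8.

Total spending by buyers = 225967.8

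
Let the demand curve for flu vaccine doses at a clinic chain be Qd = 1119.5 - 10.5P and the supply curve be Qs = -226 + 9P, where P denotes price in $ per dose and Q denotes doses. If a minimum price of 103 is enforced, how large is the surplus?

Surplus = 663

At P = 103: Qd = 38 and Qs = 701.
Surplus = Qs - Qd = 701 - 38 = 663.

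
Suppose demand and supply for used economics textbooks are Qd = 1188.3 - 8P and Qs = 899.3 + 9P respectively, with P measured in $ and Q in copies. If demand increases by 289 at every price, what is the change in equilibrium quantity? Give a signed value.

ΔQ = 153

At equilibrium Qd = Qs, so 1188.3 - 8P = 899.3 + 9P; collecting terms, 289 = 17P and P* = 17.
Plugging P* into demand: Q* = 1188.3 - 8(17) = 1052.3.
After the shift, demand is Qd = 1477.3 - 8P.
New equilibrium: 578 = 17P, so P = 34 and Q = 1205.3.
ΔQ = 1205.3 - 1052.3 = 153.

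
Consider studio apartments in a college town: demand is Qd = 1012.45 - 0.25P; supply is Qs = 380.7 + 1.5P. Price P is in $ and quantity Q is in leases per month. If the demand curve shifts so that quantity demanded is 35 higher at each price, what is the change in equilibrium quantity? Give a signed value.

ΔQ = 30

At equilibrium Qd = Qs, so 1012.45 - 0.25P = 380.7 + 1.5P; collecting terms, 631.75 = 1.75P and P* = 361.
Then Q* = 1012.45 - 0.25(361) = 922.2.
After the shift, demand is Qd = 1047.45 - 0.25P.
The new intersection has 666.75 = 1.75P, i.e. P = 381, Q = 952.2.
ΔQ = 952.2 - 922.2 = 30.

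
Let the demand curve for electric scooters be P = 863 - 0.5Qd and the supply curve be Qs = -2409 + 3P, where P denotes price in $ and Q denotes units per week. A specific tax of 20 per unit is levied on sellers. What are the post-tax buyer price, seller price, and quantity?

Solving each curve for Q: Qd = 1726 - 2P.
The tax drives a wedge P_b - P_s = 20. Substituting P_s = P_b - 20 into supply: Qs = -2469 + 3P_b.
Equate demand and the shifted supply: 1726 - 2P_b = -2469 + 3P_b, giving 5P_b = 4195, so P_b = 839.
So P_s = 819 and the quantity traded is Q = 1726 - 2(839) = 48.

P_b = 839, P_s = 819, Q = 48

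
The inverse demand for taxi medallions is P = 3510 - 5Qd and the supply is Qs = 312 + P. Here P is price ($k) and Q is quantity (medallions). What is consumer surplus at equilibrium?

In direct form, Qd = 702 - 0.2P.
Set Qd = Qs: 702 - 0.2P = 312 + P, so 390 = 1.2P and P* = 325.
Plugging P* into demand: Q* = 702 - 0.2(325) = 637.
Demand choke price (Qd = 0): P = 702/0.2 = 3510. Consumer surplus = ½ × (3510 - 325) × 637 = 1014422.5.

Consumer surplus = 1014422.5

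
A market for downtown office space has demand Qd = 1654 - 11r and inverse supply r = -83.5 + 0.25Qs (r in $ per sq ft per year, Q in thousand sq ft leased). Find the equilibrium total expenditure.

Solving each curve for Q: Qs = 334 + 4r.
At equilibrium Qd = Qs, so 1654 - 11r = 334 + 4r; collecting terms, 1320 = 15r and r* = 88.
Substitute back: Q* = 1654 - 11(88) = 686.
Total expenditure = r* × Q* = 88 × 686 = 60368.

Total expenditure = 60368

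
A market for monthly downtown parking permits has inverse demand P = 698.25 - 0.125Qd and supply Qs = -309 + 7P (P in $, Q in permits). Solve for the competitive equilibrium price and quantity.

P* = 393, Q* = 2442

Inverting to quantity form: Qd = 5586 - 8P.
At equilibrium Qd = Qs, so 5586 - 8P = -309 + 7P; collecting terms, 5895 = 15P and P* = 393.
Plugging P* into demand: Q* = 5586 - 8(393) = 2442.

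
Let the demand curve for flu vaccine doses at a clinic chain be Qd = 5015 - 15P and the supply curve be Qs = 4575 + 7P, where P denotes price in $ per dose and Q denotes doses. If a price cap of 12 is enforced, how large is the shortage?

At P = 12: Qd = 4835 and Qs = 4659.
Shortage = Qd - Qs = 4835 - 4659 = 176.

Shortage = 176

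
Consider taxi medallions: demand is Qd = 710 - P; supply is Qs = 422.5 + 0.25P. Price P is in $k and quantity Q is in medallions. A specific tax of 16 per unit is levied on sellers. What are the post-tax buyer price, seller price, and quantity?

P_b = 233.2, P_s = 217.2, Q = 476.8

Sellers keep P_s = P_b - 16 per unit, so supply in terms of the buyer price is Qs = 418.5 + 0.25P_b.
Equate demand and the shifted supply: 710 - P_b = 418.5 + 0.25P_b, giving 1.25P_b = 291.5, so P_b = 233.2.
So P_s = 217.2 and the quantity traded is Q = 710 - 233.2 = 476.8.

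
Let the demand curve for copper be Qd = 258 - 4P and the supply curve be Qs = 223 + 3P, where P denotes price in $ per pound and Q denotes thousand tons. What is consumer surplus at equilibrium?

Consumer surplus = 7080.5

At equilibrium Qd = Qs, so 258 - 4P = 223 + 3P; collecting terms, 35 = 7P and P* = 5.
Plugging P* into demand: Q* = 258 - 4(5) = 238.
Demand choke price (Qd = 0): P = 258/4 = 64.5. Consumer surplus = ½ × (64.5 - 5) × 238 = 7080.5.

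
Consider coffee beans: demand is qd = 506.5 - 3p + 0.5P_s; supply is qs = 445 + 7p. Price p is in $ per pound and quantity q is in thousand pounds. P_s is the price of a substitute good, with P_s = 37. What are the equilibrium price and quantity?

With P_s = 37, demand is qd = 525 - 3p.
Set qd = qs: 525 - 3p = 445 + 7p, so 80 = 10p and p* = 8.
Substitute back: q* = 525 - 3(8) = 501.

p* = 8, q* = 501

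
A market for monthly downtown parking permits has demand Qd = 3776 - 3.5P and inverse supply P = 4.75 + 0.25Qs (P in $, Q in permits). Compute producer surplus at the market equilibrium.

Producer surplus = 502503.125

In direct form, Qs = -19 + 4P.
Equating demand and supply, 3776 - 3.5P = -19 + 4P gives 7.5P = 3795, so P* = 506.
Then Q* = 3776 - 3.5(506) = 2005.
Supply choke price (Qs = 0): P = 4.75. Producer surplus = ½ × (506 - 4.75) × 2005 = 502503.125.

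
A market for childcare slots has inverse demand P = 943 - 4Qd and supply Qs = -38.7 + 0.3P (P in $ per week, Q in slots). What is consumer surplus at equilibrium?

Solving each curve for Q: Qd = 235.75 - 0.25P.
At equilibrium Qd = Qs, so 235.75 - 0.25P = -38.7 + 0.3P; collecting terms, 274.45 = 0.55P and P* = 499.
From the demand curve, Q* = 235.75 - 0.25(499) = 111.
Demand choke price (Qd = 0): P = 235.75/0.25 = 943. Consumer surplus = ½ × (943 - 499) × 111 = 24642.

Consumer surplus = 24642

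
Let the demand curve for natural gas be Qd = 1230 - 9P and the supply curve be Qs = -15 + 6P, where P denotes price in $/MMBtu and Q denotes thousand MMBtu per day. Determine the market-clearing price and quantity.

Equating demand and supply, 1230 - 9P = -15 + 6P gives 15P = 1245, so P* = 83.
From the demand curve, Q* = 1230 - 9(83) = 483.

P* = 83, Q* = 483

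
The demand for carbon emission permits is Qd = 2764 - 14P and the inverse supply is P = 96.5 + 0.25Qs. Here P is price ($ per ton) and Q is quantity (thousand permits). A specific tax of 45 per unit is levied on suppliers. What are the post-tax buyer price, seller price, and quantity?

P_b = 185, P_s = 140, Q = 174

In direct form, Qs = -386 + 4P.
With a tax of 45 on suppliers, they supply based on the net price P_s = P_b - 45, so Qs = -566 + 4P_b.
Set Qd = Qs: 2764 - 14P_b = -566 + 4P_b, so 3330 = 18P_b and P_b = 185.
So P_s = 140 and the quantity traded is Q = 2764 - 14(185) = 174.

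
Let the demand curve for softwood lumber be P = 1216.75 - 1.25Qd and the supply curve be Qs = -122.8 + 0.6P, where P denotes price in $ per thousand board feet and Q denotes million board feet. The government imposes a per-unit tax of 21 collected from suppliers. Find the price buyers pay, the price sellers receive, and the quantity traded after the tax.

Inverting to quantity form: Qd = 973.4 - 0.8P.
With a tax of 21 on suppliers, they supply based on the net price P_s = P_b - 21, so Qs = -135.4 + 0.6P_b.
Set Qd = Qs: 973.4 - 0.8P_b = -135.4 + 0.6P_b, so 1108.8 = 1.4P_b and P_b = 792.
Then P_s = 792 - 21 = 771 and Q = 973.4 - 0.8(792) = 339.8.

P_b = 792, P_s = 771, Q = 339.8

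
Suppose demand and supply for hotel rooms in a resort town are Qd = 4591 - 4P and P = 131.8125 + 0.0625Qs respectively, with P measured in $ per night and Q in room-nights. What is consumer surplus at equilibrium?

Consumer surplus = 1321125.125

In direct form, Qs = -2109 + 16P.
At equilibrium Qd = Qs, so 4591 - 4P = -2109 + 16P; collecting terms, 6700 = 20P and P* = 335.
Then Q* = 4591 - 4(335) = 3251.
Demand choke price (Qd = 0): P = 4591/4 = 1147.75. Consumer surplus = ½ × (1147.75 - 335) × 3251 = 1321125.125.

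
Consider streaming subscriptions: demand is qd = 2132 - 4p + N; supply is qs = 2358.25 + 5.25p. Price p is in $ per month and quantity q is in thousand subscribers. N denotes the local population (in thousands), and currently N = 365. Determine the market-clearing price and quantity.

p* = 15, q* = 2437

With N = 365, demand is qd = 2497 - 4p.
The market clears where 2497 - 4p = 2358.25 + 5.25p. Rearranging, 9.25p = 138.75, hence p* = 15.
Plugging p* into demand: q* = 2497 - 4(15) = 2437.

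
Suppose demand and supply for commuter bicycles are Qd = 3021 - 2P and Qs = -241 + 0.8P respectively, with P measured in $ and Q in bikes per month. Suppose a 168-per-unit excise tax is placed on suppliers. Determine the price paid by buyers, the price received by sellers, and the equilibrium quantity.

P_b = 1213, P_s = 1045, Q = 595

The tax drives a wedge P_b - P_s = 168. Substituting P_s = P_b - 168 into supply: Qs = -375.4 + 0.8P_b.
Set Qd = Qs: 3021 - 2P_b = -375.4 + 0.8P_b, so 3396.4 = 2.8P_b and P_b = 1213.
Then P_s = 1213 - 168 = 1045 and Q = 3021 - 2(1213) = 595.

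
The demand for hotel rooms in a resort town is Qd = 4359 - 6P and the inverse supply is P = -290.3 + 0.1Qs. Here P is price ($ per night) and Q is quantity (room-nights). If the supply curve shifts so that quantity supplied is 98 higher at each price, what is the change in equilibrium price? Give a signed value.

Inverting to quantity form: Qs = 2903 + 10P.
The market clears where 4359 - 6P = 2903 + 10P. Rearranging, 16P = 1456, hence P* = 91.
Then Q* = 4359 - 6(91) = 3813.
After the shift, supply is Qs = 3001 + 10P.
New equilibrium: 1358 = 16P, so P = 84.875 and Q = 3849.75.
ΔP = 84.875 - 91 = -6.125.

ΔP = -6.125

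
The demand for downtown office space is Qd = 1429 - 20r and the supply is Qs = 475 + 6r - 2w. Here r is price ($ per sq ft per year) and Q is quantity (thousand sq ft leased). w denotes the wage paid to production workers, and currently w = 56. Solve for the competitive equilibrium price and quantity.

With w = 56, supply is Qs = 363 + 6r.
Set Qd = Qs: 1429 - 20r = 363 + 6r, so 1066 = 26r and r* = 41.
Substitute back: Q* = 1429 - 20(41) = 609.

r* = 41, Q* = 609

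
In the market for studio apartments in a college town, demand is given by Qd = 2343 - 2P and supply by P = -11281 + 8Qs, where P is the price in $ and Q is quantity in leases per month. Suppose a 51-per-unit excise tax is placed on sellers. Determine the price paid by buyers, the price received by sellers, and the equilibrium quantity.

P_b = 442, P_s = 391, Q = 1459

Rewriting in direct form: Qs = 1410.125 + 0.125P.
With a tax of 51 on sellers, they supply based on the net price P_s = P_b - 51, so Qs = 1403.75 + 0.125P_b.
Equate demand and the shifted supply: 2343 - 2P_b = 1403.75 + 0.125P_b, giving 2.125P_b = 939.25, so P_b = 442.
Then P_s = 442 - 51 = 391 and Q = 2343 - 2(442) = 1459.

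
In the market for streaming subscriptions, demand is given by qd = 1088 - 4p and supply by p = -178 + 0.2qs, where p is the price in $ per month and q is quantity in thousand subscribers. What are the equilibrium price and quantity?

p* = 22, q* = 1000

Solving each curve for q: qs = 890 + 5p.
At equilibrium qd = qs, so 1088 - 4p = 890 + 5p; collecting terms, 198 = 9p and p* = 22.
Then q* = 1088 - 4(22) = 1000.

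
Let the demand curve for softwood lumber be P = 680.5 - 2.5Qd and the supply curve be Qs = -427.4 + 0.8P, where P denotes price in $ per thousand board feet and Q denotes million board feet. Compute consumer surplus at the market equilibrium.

In direct form, Qd = 272.2 - 0.4P.
Set Qd = Qs: 272.2 - 0.4P = -427.4 + 0.8P, so 699.6 = 1.2P and P* = 583.
Then Q* = 272.2 - 0.4(583) = 39.
Demand choke price (Qd = 0): P = 272.2/0.4 = 680.5. Consumer surplus = ½ × (680.5 - 583) × 39 = 1901.25.

Consumer surplus = 1901.25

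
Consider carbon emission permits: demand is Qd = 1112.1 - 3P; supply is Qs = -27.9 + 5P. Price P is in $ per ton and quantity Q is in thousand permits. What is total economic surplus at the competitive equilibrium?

Total surplus = 124980.576

Set Qd = Qs: 1112.1 - 3P = -27.9 + 5P, so 1140 = 8P and P* = 142.5.
Then Q* = 1112.1 - 3(142.5) = 684.6.
Demand choke price = 370.7; supply choke price = 5.58. CS = ½(370.7 - 142.5)(684.6) = 78112.86; PS = ½(142.5 - 5.58)(684.6) = 46867.716. Total surplus = 124980.576.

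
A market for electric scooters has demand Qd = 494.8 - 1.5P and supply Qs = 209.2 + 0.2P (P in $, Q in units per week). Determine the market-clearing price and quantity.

P* = 168, Q* = 242.8

The market clears where 494.8 - 1.5P = 209.2 + 0.2P. Rearranging, 1.7P = 285.6, hence P* = 168.
From the demand curve, Q* = 494.8 - 1.5(168) = 242.8.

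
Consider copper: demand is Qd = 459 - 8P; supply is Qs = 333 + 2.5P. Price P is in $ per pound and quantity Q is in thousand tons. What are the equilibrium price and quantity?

At equilibrium Qd = Qs, so 459 - 8P = 333 + 2.5P; collecting terms, 126 = 10.5P and P* = 12.
From the demand curve, Q* = 459 - 8(12) = 363.

P* = 12, Q* = 363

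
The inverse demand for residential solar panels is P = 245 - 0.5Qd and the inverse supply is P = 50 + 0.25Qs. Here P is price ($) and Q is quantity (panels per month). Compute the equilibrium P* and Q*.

P* = 115, Q* = 260

Rewriting in direct form: Qd = 490 - 2P and Qs = -200 + 4P.
Set Qd = Qs: 490 - 2P = -200 + 4P, so 690 = 6P and P* = 115.
From the demand curve, Q* = 490 - 2(115) = 260.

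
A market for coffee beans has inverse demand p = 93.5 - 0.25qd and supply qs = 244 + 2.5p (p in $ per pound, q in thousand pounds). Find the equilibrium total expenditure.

In direct form, qd = 374 - 4p.
The market clears where 374 - 4p = 244 + 2.5p. Rearranging, 6.5p = 130, hence p* = 20.
Then q* = 374 - 4(20) = 294.
Total expenditure = p* × q* = 20 × 294 = 5880.

Total expenditure = 5880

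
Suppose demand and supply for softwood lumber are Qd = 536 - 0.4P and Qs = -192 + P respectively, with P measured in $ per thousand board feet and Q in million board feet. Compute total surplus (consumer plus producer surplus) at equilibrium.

Total surplus = 188272

The market clears where 536 - 0.4P = -192 + P. Rearranging, 1.4P = 728, hence P* = 520.
From the demand curve, Q* = 536 - 0.4(520) = 328.
Demand choke price = 1340; supply choke price = 192. CS = ½(1340 - 520)(328) = 134480; PS = ½(520 - 192)(328) = 53792. Total surplus = 188272.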